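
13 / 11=1.18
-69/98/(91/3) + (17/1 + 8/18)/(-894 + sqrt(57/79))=-1472886731/34474214502- 157 * sqrt(4503)/568256283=-0.04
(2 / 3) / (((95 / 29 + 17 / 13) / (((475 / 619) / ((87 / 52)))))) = 80275 / 1203336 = 0.07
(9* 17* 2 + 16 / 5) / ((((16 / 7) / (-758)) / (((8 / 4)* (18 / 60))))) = -6152307 / 100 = -61523.07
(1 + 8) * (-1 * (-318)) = 2862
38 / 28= 19 / 14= 1.36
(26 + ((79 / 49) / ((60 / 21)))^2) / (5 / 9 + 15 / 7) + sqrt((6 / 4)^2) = 11.25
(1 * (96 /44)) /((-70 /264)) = -288 /35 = -8.23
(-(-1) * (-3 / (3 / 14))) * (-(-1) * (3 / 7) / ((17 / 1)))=-6 / 17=-0.35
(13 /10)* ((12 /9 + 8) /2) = 91 /15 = 6.07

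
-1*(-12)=12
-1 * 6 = -6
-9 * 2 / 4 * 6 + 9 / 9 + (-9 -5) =-40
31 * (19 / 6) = 589 / 6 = 98.17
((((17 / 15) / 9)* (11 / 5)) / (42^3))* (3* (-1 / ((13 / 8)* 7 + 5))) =-187 / 272967975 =-0.00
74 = 74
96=96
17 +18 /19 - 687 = -12712 /19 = -669.05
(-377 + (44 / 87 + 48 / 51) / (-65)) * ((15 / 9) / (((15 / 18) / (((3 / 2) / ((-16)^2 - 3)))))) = -7249007 / 1621477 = -4.47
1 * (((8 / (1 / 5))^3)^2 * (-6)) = -24576000000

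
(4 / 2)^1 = 2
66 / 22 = 3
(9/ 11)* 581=5229/ 11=475.36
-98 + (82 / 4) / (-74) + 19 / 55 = -797163 / 8140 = -97.93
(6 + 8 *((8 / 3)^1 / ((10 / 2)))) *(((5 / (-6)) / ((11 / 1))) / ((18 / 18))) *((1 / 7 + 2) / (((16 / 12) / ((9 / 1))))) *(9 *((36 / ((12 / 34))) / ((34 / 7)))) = -8505 / 4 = -2126.25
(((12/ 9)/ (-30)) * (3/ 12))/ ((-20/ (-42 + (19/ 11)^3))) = -49043/ 2395800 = -0.02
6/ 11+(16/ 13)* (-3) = -450/ 143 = -3.15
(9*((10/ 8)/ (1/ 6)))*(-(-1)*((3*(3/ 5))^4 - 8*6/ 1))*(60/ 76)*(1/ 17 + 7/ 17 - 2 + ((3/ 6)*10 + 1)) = -3797118/ 425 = -8934.40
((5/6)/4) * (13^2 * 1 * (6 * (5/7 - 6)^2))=1156805/196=5902.07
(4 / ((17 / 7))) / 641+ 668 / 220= 1821339 / 599335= 3.04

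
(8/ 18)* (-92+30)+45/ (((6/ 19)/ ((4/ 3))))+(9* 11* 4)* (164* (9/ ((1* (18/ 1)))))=293710/ 9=32634.44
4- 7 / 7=3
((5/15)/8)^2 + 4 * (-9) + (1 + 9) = -14975/576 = -26.00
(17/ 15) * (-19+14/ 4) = -527/ 30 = -17.57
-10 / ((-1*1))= 10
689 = 689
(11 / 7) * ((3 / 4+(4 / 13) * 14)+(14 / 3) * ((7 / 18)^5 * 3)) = 700138835 / 85975344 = 8.14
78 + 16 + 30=124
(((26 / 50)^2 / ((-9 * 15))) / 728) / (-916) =13 / 4328100000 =0.00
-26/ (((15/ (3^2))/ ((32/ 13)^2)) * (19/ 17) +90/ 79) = -107268096/ 5968505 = -17.97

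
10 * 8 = 80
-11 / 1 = -11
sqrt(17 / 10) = sqrt(170) / 10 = 1.30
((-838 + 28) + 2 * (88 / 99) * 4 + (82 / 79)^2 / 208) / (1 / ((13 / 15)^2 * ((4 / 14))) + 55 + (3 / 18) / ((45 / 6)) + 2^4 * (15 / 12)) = -152428451695 / 15127722166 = -10.08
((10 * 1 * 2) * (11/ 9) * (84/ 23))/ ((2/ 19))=58520/ 69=848.12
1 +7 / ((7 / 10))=11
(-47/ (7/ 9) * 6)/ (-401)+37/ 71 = 284057/ 199297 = 1.43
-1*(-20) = 20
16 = 16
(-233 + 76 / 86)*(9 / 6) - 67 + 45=-31835 / 86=-370.17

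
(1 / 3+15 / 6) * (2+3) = 85 / 6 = 14.17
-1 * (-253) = 253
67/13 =5.15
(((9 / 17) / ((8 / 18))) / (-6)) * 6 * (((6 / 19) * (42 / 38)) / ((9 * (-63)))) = 9 / 12274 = 0.00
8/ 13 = 0.62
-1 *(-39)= 39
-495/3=-165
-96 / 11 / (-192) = 1 / 22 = 0.05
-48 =-48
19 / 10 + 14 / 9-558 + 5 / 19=-947821 / 1710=-554.28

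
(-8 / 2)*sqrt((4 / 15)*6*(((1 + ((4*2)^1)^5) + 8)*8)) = -32*sqrt(163885) / 5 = -2590.89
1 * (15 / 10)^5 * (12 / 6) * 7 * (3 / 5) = 63.79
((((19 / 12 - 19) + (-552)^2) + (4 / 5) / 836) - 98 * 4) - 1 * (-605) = 3823440787 / 12540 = 304899.58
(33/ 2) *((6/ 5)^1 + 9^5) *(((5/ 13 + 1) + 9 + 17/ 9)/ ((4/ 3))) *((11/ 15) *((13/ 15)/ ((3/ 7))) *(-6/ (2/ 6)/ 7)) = -4275136063/ 125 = -34201088.50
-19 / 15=-1.27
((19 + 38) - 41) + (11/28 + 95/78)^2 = 18.59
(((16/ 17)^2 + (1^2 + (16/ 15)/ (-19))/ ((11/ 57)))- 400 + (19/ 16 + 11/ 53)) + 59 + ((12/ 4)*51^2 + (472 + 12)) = 107200484153/ 13478960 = 7953.17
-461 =-461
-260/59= -4.41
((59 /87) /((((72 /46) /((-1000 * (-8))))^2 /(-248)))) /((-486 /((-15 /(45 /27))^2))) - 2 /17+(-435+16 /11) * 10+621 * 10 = 2894890082301038 /3953367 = 732259383.53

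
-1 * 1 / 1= -1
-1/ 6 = -0.17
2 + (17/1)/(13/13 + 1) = 10.50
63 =63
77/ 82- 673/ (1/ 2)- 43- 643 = -166547/ 82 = -2031.06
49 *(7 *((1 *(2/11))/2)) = 343/11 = 31.18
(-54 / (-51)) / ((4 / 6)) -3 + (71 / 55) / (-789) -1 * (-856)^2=-540551380927 / 737715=-732737.41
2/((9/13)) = 26/9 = 2.89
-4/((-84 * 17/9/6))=18/119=0.15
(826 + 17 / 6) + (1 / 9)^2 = 134273 / 162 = 828.85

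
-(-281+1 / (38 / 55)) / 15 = 3541 / 190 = 18.64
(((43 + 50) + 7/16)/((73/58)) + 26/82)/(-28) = -255021/95776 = -2.66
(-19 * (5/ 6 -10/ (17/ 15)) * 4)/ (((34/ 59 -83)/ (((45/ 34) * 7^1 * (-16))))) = 511624400/ 468469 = 1092.12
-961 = -961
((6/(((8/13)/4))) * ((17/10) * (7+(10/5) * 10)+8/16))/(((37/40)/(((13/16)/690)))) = 9802/4255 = 2.30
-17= -17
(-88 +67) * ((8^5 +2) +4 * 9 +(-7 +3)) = -688842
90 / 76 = 45 / 38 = 1.18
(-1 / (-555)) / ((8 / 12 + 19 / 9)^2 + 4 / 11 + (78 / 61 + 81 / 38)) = 688446 / 4390167845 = 0.00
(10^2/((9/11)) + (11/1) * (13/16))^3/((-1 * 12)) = -6737347390103/35831808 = -188027.00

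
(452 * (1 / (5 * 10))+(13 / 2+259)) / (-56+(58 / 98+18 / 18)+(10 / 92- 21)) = -15470329 / 4243125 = -3.65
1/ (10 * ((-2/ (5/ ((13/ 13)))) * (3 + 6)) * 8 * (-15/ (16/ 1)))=1/ 270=0.00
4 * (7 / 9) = 3.11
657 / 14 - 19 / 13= 8275 / 182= 45.47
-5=-5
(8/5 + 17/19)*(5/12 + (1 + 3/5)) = 9559/1900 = 5.03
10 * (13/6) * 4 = 260/3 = 86.67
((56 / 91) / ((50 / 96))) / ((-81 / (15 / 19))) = -128 / 11115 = -0.01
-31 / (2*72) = -31 / 144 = -0.22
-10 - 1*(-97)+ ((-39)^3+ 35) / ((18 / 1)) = -28859 / 9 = -3206.56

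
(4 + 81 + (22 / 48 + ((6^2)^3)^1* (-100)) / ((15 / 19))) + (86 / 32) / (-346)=-1472218093307 / 249120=-5909674.43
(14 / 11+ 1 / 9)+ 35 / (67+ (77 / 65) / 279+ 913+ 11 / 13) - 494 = -867426576443 / 1760984478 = -492.58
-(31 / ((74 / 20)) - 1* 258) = 9236 / 37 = 249.62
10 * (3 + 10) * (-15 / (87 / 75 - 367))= 24375 / 4573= 5.33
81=81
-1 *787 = -787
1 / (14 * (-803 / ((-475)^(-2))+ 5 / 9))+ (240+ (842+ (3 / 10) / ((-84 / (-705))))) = 49515368020337 / 45656572360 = 1084.52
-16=-16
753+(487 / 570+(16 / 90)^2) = 58011527 / 76950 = 753.89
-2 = -2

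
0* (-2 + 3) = 0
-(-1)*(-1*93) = -93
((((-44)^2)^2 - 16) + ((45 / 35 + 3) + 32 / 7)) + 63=3748151.86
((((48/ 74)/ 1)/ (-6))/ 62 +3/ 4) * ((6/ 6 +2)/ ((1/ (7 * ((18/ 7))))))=92691/ 2294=40.41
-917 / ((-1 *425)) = 917 / 425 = 2.16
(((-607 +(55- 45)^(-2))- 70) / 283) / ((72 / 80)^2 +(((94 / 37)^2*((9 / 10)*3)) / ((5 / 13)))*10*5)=-0.00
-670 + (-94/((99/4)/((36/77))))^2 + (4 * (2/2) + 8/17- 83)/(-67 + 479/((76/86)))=-4449763181476/6671186291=-667.01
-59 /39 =-1.51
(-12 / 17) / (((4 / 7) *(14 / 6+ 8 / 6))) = -0.34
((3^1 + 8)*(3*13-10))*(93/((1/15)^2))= 6675075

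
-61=-61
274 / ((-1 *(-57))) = 274 / 57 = 4.81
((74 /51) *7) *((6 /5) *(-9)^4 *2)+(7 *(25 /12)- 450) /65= 2120636327 /13260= 159927.32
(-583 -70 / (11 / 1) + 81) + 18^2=-2028 / 11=-184.36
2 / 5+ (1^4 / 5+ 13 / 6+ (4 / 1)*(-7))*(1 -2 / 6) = -751 / 45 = -16.69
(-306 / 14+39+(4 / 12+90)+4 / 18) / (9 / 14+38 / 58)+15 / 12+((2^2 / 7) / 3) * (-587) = -3663907 / 132804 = -27.59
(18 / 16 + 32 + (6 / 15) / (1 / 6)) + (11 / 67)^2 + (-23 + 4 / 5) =2397477 / 179560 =13.35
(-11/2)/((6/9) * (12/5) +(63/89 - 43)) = 4895/36216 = 0.14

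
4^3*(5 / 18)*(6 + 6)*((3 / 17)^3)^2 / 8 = 19440 / 24137569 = 0.00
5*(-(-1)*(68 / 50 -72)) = -1766 / 5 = -353.20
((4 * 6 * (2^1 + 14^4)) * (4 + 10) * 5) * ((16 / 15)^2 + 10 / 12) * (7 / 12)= 1113174356 / 15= 74211623.73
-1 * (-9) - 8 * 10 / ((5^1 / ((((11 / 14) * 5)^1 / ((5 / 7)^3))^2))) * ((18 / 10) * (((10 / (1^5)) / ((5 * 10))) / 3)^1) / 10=-1040001 / 78125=-13.31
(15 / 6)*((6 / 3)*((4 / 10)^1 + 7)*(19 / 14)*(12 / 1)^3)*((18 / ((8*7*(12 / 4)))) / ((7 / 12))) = 15937.40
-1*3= -3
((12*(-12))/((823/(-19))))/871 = 0.00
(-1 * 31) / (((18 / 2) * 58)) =-31 / 522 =-0.06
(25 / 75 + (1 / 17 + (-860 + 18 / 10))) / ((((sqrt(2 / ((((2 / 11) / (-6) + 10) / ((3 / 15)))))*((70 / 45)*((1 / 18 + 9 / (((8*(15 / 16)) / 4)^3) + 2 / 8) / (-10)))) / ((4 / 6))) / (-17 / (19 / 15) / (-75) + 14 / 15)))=6934089700*sqrt(108570) / 187005049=12217.74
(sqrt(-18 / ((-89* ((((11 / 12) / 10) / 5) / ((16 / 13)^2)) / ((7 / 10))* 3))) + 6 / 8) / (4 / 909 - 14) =-43632* sqrt(68530) / 80956447 - 2727 / 50888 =-0.19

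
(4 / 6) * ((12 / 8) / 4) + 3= 13 / 4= 3.25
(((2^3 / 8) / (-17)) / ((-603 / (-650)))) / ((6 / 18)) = -650 / 3417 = -0.19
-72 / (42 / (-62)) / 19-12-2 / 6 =-2689 / 399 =-6.74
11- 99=-88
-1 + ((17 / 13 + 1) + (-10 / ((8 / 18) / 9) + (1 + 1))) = -5179 / 26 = -199.19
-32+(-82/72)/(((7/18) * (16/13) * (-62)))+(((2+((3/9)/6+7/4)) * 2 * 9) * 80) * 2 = 151768597/13888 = 10928.04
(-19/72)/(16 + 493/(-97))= -1843/76248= -0.02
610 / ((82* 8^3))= 305 / 20992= 0.01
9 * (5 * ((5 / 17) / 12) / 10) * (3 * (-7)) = -315 / 136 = -2.32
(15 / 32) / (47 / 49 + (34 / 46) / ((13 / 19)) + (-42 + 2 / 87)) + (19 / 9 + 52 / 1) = 793145344933 / 14660896896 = 54.10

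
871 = 871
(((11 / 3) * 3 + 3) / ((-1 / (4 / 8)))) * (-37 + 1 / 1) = 252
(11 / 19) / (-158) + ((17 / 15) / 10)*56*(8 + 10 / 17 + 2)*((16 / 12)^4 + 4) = 39001687 / 81054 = 481.18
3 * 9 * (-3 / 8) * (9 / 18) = -81 / 16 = -5.06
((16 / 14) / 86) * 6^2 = 144 / 301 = 0.48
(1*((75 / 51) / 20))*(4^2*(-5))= -100 / 17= -5.88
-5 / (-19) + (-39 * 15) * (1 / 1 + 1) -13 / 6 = -1171.90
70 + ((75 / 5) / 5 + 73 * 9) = 730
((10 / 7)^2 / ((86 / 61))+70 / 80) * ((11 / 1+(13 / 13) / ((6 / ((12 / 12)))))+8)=4502135 / 101136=44.52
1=1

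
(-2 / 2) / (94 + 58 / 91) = -91 / 8612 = -0.01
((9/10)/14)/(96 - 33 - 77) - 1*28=-54889/1960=-28.00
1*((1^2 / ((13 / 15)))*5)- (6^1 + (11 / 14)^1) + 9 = 1453 / 182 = 7.98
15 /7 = 2.14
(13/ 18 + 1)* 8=124/ 9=13.78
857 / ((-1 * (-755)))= 857 / 755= 1.14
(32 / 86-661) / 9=-9469 / 129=-73.40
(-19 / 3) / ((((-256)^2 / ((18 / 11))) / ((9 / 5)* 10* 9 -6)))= -2223 / 90112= -0.02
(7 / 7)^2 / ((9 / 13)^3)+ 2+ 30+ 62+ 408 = 368155 / 729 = 505.01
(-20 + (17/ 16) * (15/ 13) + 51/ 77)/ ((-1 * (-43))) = -290077/ 688688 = -0.42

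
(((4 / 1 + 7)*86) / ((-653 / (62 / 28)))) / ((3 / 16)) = -234608 / 13713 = -17.11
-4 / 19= -0.21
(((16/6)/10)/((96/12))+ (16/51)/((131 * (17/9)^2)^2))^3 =0.00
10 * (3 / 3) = 10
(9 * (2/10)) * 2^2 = 36/5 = 7.20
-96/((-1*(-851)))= -96/851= -0.11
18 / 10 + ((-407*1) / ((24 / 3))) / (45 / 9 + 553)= 38141 / 22320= 1.71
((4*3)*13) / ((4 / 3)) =117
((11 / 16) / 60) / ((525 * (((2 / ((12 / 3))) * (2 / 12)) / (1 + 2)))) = 11 / 14000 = 0.00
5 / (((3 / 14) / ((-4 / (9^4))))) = -280 / 19683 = -0.01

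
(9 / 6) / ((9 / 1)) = 0.17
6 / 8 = 3 / 4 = 0.75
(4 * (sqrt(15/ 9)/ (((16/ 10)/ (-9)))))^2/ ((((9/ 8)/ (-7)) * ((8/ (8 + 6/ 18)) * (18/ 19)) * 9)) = -415625/ 648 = -641.40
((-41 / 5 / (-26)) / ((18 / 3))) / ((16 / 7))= 0.02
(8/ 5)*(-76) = -608/ 5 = -121.60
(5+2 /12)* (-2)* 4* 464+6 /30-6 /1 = -287767 /15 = -19184.47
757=757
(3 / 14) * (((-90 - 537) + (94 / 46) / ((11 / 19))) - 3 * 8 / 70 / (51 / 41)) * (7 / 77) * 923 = -129998460969 / 11591195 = -11215.28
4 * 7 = 28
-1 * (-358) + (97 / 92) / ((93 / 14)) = 1532203 / 4278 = 358.16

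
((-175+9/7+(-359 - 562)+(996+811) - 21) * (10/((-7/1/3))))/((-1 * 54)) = 8065/147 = 54.86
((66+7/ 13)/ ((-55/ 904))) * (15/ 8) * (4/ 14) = -585.88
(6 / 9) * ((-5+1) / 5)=-8 / 15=-0.53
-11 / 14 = -0.79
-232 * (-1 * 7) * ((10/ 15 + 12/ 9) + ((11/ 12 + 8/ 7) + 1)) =24650/ 3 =8216.67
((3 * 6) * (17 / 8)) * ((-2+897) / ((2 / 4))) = 136935 / 2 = 68467.50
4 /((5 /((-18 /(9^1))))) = -1.60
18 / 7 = 2.57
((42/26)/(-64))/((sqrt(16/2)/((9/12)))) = -0.01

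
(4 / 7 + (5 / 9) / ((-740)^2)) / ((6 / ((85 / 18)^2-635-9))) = -794187442337 / 13413133440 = -59.21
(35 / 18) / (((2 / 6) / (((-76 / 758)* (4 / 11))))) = -2660 / 12507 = -0.21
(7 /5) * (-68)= -476 /5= -95.20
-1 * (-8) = 8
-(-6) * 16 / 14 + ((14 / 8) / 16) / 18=55345 / 8064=6.86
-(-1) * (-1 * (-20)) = 20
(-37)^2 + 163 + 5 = 1537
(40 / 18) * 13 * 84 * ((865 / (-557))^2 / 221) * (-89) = -37291534000 / 15822699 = -2356.84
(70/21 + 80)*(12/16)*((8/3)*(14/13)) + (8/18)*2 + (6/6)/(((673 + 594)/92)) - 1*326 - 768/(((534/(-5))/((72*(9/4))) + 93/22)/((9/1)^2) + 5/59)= -127334863912742/20845516419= -6108.50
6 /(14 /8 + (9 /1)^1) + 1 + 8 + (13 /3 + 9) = 2953 /129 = 22.89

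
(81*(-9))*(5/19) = -3645/19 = -191.84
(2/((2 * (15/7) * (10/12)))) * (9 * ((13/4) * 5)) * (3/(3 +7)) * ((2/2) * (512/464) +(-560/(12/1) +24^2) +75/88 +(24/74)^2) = 912296719971/69873760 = 13056.36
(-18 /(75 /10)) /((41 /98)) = -1176 /205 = -5.74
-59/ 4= -14.75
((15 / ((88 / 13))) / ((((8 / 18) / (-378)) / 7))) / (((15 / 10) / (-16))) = 1547910 / 11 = 140719.09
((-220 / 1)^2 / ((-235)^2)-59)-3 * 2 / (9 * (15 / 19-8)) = -52686403 / 907899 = -58.03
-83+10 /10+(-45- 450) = -577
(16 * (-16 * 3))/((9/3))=-256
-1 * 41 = -41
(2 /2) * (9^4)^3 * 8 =2259436291848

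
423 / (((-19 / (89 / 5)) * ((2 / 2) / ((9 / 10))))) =-338823 / 950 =-356.66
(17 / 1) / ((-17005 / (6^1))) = -0.01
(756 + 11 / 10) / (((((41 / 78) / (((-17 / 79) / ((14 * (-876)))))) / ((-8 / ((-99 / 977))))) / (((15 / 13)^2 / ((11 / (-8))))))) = -1.93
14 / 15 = 0.93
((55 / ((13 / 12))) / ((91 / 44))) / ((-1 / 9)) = -261360 / 1183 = -220.93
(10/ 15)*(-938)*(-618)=386456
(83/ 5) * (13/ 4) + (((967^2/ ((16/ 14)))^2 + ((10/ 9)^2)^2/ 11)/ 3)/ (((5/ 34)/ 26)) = 683371673665517711147/ 17321040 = 39453270338589.24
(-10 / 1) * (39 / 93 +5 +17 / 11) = -23750 / 341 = -69.65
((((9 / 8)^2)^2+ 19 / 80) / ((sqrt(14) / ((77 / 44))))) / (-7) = -0.12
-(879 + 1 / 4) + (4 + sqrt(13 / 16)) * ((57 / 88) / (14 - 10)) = -77317 / 88 + 57 * sqrt(13) / 1408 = -878.46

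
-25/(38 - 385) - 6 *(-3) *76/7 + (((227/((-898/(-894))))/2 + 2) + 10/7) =680380903/2181242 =311.92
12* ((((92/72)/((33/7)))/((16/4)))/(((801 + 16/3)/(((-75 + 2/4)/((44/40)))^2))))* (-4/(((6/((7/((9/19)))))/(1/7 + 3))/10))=-33956429500/23708619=-1432.24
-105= -105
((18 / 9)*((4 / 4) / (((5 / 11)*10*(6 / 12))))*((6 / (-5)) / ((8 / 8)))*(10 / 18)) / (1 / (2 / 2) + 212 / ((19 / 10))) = -836 / 160425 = -0.01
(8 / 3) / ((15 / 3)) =8 / 15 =0.53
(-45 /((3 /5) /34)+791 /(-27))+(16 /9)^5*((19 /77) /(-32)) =-11728097351 /4546773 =-2579.43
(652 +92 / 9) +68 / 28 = 41873 / 63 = 664.65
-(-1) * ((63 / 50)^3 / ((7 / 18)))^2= 103355177121 / 3906250000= 26.46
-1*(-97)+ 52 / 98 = 4779 / 49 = 97.53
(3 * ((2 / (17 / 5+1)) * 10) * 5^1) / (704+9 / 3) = 750 / 7777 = 0.10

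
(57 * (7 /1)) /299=399 /299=1.33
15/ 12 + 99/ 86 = 413/ 172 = 2.40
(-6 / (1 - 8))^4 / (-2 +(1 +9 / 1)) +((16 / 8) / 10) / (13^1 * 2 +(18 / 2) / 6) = 49352 / 660275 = 0.07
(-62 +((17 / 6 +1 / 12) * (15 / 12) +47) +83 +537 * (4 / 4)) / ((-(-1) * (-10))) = -5843 / 96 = -60.86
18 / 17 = 1.06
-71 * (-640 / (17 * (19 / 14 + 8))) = 636160 / 2227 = 285.66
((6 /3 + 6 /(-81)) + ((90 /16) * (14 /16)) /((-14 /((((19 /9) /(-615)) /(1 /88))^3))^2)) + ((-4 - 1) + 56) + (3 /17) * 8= 4131821281756986207368453 /76039665706268773621875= 54.34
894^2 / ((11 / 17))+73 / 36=489133235 / 396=1235184.94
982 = 982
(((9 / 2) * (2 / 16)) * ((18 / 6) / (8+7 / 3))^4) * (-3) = -177147 / 14776336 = -0.01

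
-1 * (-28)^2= -784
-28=-28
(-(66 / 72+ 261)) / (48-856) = 3143 / 9696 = 0.32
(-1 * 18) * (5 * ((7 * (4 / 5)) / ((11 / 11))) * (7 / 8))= -441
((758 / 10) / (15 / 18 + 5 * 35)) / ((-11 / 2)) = -4548 / 58025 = -0.08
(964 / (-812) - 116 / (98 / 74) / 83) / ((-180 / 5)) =88163 / 1415316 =0.06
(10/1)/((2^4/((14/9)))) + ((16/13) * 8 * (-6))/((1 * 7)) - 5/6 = -8.30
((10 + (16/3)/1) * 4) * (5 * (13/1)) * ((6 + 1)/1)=83720/3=27906.67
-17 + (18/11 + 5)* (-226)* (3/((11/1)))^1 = -51551/121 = -426.04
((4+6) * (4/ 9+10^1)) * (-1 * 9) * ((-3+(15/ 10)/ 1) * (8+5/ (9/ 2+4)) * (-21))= -4323060/ 17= -254297.65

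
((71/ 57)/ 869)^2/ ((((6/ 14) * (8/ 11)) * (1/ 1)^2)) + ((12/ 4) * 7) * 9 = 1011741676351/ 5353130376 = 189.00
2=2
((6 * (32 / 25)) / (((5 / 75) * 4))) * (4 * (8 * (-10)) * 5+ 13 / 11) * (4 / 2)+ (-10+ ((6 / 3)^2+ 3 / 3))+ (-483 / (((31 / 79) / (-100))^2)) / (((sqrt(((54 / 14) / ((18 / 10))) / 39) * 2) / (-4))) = 267543339.13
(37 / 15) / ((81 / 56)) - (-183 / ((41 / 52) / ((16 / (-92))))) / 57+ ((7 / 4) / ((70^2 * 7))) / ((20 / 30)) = 1.00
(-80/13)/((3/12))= -320/13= -24.62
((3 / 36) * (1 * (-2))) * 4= -2 / 3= -0.67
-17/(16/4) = -17/4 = -4.25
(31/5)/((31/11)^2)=121/155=0.78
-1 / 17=-0.06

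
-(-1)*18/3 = 6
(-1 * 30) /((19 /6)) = -180 /19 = -9.47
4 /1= 4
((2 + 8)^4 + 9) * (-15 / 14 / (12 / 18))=-450405 / 28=-16085.89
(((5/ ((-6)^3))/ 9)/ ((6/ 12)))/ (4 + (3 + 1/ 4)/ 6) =-10/ 8829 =-0.00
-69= -69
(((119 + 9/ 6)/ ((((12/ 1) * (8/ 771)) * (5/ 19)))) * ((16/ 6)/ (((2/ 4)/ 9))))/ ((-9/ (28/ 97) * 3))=-1887.20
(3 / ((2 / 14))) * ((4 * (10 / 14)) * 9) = 540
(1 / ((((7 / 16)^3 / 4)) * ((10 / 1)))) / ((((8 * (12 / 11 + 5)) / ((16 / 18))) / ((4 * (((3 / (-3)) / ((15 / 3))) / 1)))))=-360448 / 5170725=-0.07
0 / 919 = 0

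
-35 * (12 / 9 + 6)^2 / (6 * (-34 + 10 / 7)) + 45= 168155 / 3078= 54.63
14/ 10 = 1.40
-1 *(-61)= 61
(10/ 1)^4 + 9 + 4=10013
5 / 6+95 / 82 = 245 / 123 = 1.99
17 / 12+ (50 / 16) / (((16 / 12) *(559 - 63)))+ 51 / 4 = 14.17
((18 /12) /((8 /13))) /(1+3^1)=39 /64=0.61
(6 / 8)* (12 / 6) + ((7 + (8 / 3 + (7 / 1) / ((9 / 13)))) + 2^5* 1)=959 / 18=53.28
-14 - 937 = -951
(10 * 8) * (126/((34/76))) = 383040/17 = 22531.76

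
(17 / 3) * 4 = 68 / 3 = 22.67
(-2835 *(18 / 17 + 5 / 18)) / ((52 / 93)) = -11981655 / 1768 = -6776.95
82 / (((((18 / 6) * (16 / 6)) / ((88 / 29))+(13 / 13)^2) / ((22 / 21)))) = 4961 / 210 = 23.62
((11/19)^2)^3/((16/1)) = 1771561/752734096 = 0.00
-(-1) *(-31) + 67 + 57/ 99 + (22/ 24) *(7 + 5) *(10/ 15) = 483/ 11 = 43.91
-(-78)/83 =78/83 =0.94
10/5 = 2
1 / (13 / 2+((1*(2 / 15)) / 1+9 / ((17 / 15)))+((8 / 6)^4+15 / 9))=13770 / 267161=0.05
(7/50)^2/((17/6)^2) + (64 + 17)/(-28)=-14618277/5057500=-2.89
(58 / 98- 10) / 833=-461 / 40817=-0.01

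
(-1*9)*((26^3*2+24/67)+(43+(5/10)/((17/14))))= -360791838/1139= -316761.93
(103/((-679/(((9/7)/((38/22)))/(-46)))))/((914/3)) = 30591/3796867508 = 0.00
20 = 20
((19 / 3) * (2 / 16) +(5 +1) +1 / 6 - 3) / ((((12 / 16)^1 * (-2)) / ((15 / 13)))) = -475 / 156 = -3.04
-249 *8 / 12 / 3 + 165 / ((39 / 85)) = 11867 / 39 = 304.28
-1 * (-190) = 190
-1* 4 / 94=-2 / 47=-0.04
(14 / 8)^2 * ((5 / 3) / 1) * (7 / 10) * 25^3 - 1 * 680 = 5294095 / 96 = 55146.82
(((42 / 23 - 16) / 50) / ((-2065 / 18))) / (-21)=-978 / 8311625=-0.00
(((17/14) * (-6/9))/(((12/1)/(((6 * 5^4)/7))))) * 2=-10625/147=-72.28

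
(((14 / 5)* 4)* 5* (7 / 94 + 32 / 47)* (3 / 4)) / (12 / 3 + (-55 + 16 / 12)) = -4473 / 7003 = -0.64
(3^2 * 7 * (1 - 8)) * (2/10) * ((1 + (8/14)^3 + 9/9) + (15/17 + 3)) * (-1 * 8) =2547936/595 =4282.25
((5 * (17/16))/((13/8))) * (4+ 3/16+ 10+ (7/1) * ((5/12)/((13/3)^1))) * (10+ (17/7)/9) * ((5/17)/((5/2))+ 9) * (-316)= -122442469325/85176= -1437523.12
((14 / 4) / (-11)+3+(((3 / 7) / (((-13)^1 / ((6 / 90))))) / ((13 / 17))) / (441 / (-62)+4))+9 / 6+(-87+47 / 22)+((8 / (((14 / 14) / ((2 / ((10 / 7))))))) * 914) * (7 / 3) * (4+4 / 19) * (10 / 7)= 205563023097191 / 1431560130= 143593.71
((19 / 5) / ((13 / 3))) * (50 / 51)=190 / 221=0.86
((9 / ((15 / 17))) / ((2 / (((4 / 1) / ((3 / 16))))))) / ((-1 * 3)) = -544 / 15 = -36.27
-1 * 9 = -9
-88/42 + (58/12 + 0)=115/42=2.74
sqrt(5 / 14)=sqrt(70) / 14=0.60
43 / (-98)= -43 / 98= -0.44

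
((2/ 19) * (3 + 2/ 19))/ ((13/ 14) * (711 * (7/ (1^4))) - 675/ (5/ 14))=236/ 1972143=0.00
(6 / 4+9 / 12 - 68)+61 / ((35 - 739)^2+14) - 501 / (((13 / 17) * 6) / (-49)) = 5284.67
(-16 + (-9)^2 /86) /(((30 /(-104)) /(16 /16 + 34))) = 235690 /129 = 1827.05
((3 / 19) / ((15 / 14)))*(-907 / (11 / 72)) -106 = -1025026 / 1045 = -980.89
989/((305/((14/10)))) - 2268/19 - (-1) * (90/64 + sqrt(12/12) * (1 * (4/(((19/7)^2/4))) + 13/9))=-17409922111/158551200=-109.81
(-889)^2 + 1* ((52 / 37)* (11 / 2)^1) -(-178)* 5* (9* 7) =31316753 / 37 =846398.73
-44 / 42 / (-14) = 11 / 147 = 0.07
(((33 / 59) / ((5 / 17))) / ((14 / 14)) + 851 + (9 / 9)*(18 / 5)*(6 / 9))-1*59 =234909 / 295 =796.30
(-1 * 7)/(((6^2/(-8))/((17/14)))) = 17/9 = 1.89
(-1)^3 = -1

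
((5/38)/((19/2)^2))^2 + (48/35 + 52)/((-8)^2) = 21970482427/26345693360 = 0.83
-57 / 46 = -1.24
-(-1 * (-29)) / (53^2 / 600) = -17400 / 2809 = -6.19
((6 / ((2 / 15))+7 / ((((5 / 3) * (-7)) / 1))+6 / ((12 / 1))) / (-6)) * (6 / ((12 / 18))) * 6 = -4041 / 10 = -404.10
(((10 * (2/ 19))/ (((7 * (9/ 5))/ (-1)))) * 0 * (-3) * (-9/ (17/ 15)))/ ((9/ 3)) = 0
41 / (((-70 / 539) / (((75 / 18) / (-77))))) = 17.08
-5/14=-0.36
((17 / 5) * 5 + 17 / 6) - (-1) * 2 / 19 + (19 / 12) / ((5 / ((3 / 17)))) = 387493 / 19380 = 19.99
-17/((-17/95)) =95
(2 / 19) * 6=0.63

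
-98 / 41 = -2.39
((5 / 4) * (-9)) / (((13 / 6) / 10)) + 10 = -545 / 13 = -41.92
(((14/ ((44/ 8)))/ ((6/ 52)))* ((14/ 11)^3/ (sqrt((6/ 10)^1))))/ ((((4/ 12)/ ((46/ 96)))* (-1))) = -2871596* sqrt(15)/ 131769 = -84.40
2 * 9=18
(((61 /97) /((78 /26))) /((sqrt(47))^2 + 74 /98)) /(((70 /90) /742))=158417 /37830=4.19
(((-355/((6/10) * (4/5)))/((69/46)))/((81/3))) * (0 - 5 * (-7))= -310625/486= -639.15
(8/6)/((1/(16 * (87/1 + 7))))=6016/3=2005.33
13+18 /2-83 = -61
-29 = -29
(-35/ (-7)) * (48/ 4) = 60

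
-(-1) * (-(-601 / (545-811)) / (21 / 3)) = -601 / 1862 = -0.32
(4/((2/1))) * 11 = 22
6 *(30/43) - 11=-293/43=-6.81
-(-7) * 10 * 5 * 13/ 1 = 4550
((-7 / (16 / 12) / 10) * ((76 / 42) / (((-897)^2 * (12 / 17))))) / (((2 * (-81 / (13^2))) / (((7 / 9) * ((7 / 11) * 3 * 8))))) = 15827 / 763569180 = 0.00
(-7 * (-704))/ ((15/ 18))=5913.60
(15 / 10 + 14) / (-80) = -31 / 160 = -0.19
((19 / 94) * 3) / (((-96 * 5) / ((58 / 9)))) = -551 / 67680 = -0.01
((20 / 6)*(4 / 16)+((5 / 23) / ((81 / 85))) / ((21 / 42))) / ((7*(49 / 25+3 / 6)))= 120125 / 1604043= 0.07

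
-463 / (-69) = 463 / 69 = 6.71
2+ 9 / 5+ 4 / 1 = 39 / 5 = 7.80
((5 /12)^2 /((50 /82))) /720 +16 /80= 20777 /103680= 0.20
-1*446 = -446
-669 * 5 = -3345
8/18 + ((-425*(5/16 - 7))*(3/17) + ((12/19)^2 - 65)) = 22738105/51984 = 437.41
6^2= 36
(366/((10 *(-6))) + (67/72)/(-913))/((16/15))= -2005283/350592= -5.72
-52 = -52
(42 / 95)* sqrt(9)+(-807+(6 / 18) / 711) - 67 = -176834137 / 202635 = -872.67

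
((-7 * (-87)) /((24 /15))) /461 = 3045 /3688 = 0.83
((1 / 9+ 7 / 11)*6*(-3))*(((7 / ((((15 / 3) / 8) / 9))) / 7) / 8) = -1332 / 55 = -24.22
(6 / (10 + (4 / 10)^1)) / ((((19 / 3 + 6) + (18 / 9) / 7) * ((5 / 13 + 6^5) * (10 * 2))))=63 / 214317160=0.00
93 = 93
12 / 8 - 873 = -1743 / 2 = -871.50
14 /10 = 7 /5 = 1.40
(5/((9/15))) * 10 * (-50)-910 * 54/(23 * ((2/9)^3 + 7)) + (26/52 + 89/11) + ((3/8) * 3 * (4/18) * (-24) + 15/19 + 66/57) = -4466.87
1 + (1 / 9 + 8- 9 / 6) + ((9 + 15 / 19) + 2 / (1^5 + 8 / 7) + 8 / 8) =33061 / 1710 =19.33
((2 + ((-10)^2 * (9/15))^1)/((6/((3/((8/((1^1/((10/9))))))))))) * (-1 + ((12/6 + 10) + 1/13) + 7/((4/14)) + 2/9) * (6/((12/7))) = 1817809/4160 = 436.97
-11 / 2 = -5.50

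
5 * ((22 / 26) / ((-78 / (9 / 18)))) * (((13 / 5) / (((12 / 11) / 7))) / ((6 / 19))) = -16093 / 11232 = -1.43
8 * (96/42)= 128/7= 18.29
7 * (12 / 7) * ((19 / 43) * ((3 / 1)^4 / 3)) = 6156 / 43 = 143.16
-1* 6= -6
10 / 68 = 0.15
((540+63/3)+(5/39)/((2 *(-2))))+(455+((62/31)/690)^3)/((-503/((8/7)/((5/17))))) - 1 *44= 19301781110488553/37592106142500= 513.45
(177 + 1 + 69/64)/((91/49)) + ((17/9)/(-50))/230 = 96.43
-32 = -32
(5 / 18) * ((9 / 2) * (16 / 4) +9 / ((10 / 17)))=37 / 4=9.25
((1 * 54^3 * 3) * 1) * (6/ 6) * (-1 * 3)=-1417176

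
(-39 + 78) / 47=39 / 47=0.83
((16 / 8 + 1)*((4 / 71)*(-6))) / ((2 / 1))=-36 / 71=-0.51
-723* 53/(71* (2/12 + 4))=-229914/1775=-129.53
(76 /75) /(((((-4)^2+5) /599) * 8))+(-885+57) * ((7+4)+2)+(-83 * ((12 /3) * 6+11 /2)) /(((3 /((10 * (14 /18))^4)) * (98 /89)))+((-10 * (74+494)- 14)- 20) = -18799832750653 /6889050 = -2728944.16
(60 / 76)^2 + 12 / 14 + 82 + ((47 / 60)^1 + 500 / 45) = 43382207 / 454860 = 95.37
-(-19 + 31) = -12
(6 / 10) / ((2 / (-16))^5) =-98304 / 5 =-19660.80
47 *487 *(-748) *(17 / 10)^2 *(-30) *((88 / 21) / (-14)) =-444306693.78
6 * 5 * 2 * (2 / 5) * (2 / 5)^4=384 / 625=0.61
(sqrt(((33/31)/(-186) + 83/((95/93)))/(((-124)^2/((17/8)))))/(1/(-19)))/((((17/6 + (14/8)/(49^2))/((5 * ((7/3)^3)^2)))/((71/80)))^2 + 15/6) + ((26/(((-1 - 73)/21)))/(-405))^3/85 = 753571/10593156864375 - 8208832947066573409 * sqrt(23958319895)/1577747576031430965081800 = -0.81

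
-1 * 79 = -79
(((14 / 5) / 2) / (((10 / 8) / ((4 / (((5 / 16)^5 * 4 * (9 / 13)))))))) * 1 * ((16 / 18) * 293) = 894661820416 / 6328125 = 141378.66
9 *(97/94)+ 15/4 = 2451/188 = 13.04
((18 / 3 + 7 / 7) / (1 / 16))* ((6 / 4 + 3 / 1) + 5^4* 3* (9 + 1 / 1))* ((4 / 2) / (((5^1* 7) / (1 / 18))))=100024 / 15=6668.27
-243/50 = -4.86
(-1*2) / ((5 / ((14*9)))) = -252 / 5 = -50.40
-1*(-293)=293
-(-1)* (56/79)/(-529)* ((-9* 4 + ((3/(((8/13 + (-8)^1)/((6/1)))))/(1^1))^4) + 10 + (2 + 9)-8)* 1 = -5642791/342351872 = -0.02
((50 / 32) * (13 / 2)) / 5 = 65 / 32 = 2.03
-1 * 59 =-59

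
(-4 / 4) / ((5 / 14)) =-14 / 5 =-2.80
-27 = -27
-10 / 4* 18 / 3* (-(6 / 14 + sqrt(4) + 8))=1095 / 7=156.43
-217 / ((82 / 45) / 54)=-263655 / 41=-6430.61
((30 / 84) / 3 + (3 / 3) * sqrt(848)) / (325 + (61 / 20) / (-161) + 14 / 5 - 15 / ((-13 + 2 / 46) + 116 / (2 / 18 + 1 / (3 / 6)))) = 422050 / 1160789529 + 4726960 * sqrt(53) / 386929843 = 0.09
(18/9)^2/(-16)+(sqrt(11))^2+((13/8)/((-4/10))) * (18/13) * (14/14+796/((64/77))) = -688879/128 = -5381.87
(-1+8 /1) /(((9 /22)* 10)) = 77 /45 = 1.71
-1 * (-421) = 421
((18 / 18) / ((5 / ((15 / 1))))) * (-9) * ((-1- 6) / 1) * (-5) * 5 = -4725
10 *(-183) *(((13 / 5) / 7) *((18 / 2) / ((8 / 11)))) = -235521 / 28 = -8411.46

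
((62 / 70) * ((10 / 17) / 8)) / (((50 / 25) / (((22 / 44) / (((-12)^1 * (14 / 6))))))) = -31 / 53312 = -0.00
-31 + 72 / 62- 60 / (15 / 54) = -7621 / 31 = -245.84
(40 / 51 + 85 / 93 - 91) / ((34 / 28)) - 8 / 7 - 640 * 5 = -205365348 / 62713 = -3274.69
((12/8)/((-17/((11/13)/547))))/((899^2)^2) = -33/157924082567495374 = -0.00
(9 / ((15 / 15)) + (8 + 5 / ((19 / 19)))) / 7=22 / 7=3.14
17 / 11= 1.55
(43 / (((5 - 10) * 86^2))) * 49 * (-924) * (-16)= -181104 / 215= -842.34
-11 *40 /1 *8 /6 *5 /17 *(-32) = 281600 /51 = 5521.57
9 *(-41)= -369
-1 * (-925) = 925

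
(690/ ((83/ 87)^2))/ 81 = 193430/ 20667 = 9.36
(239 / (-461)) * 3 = -717 / 461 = -1.56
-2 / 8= -1 / 4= -0.25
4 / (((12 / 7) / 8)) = 56 / 3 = 18.67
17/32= 0.53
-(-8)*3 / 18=4 / 3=1.33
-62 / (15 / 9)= -186 / 5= -37.20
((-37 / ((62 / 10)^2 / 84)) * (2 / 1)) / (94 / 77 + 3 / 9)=-35897400 / 344999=-104.05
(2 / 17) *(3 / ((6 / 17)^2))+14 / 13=305 / 78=3.91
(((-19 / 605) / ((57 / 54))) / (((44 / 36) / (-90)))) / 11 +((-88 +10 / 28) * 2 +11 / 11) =-17841608 / 102487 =-174.09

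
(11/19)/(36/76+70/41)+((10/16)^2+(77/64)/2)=273501/217472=1.26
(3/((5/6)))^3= 5832/125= 46.66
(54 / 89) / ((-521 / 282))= -15228 / 46369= -0.33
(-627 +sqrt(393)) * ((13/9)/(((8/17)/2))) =-46189/12 +221 * sqrt(393)/36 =-3727.38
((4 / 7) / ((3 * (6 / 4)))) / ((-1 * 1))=-8 / 63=-0.13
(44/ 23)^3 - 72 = -790840/ 12167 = -65.00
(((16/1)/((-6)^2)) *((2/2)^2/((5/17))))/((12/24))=136/45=3.02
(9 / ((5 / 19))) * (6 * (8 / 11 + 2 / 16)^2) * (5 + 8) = 7502625 / 3872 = 1937.66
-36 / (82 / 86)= -37.76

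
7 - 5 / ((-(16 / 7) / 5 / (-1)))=-63 / 16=-3.94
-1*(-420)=420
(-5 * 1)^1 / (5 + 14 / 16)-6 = -322 / 47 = -6.85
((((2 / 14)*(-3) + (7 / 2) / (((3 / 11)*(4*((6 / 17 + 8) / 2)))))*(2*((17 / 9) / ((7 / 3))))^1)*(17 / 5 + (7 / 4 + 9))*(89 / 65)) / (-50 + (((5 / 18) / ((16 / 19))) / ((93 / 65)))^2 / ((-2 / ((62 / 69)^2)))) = -21405273703062048 / 100505493864741875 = -0.21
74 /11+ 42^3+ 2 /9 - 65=7328965 /99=74029.95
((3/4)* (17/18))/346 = 17/8304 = 0.00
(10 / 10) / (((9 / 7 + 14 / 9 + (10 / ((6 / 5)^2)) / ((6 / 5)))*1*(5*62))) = 378 / 1011065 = 0.00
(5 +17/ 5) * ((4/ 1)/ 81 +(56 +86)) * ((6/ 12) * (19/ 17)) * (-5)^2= 7651490/ 459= 16669.91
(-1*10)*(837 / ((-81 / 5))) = 1550 / 3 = 516.67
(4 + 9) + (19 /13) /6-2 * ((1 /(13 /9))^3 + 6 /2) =86737 /13182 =6.58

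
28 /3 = 9.33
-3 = -3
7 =7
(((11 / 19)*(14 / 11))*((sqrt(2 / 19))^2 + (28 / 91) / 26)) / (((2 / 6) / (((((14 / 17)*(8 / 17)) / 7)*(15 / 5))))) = 0.04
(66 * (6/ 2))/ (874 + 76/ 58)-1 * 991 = -12574901/ 12692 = -990.77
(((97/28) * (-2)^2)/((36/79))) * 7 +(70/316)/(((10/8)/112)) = 661825/2844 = 232.71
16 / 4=4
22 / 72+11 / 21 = 209 / 252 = 0.83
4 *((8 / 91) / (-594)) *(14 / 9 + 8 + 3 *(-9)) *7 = 2512 / 34749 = 0.07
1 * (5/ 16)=5/ 16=0.31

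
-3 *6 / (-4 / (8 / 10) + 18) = -18 / 13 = -1.38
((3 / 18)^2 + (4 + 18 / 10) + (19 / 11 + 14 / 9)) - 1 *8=733 / 660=1.11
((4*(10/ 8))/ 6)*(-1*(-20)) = 50/ 3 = 16.67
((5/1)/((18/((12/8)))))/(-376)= -5/4512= -0.00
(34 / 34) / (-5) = -1 / 5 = -0.20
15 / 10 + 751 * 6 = 9015 / 2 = 4507.50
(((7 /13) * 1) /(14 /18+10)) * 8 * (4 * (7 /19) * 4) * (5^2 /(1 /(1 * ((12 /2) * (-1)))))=-8467200 /23959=-353.40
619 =619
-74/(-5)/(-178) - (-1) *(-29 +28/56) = -25439/890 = -28.58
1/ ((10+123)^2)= 1/ 17689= 0.00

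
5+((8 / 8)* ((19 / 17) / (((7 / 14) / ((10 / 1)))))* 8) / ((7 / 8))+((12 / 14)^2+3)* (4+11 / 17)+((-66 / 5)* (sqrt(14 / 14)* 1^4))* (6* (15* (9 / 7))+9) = -5912232 / 4165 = -1419.50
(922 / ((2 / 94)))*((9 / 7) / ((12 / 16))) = 520008 / 7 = 74286.86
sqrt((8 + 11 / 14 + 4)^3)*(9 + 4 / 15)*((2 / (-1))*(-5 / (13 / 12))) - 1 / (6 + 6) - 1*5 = -61 / 12 + 49762*sqrt(2506) / 637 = 3905.57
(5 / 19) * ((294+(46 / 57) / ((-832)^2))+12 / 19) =29063024755 / 374839296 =77.53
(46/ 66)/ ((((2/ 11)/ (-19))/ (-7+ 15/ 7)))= 7429/ 21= 353.76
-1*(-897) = 897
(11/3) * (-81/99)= -3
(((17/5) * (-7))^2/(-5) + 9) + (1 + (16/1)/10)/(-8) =-104613/1000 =-104.61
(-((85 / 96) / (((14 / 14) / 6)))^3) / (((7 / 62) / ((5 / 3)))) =-95189375 / 43008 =-2213.29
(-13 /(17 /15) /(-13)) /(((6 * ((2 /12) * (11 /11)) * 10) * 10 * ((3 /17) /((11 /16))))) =11 /320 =0.03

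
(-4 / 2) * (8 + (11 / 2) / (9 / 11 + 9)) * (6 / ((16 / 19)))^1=-35131 / 288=-121.98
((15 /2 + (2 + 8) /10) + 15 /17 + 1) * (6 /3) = 353 /17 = 20.76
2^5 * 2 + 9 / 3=67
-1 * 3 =-3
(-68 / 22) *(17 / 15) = -578 / 165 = -3.50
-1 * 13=-13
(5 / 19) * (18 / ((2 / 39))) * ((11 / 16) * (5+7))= 57915 / 76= 762.04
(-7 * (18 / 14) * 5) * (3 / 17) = -135 / 17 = -7.94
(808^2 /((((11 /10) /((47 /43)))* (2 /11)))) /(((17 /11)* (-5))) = -337530688 /731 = -461738.29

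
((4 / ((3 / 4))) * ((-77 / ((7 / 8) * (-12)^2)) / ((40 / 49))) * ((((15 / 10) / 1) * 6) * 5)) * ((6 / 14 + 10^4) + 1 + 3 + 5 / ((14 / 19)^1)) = -3597363 / 2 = -1798681.50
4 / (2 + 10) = 1 / 3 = 0.33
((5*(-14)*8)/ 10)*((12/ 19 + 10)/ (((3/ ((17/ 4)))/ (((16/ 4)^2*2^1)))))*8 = -12307456/ 57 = -215920.28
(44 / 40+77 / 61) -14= -7099 / 610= -11.64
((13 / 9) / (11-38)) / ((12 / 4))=-13 / 729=-0.02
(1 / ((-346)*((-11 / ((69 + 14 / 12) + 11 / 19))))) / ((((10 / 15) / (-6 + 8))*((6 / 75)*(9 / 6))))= 201625 / 433884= 0.46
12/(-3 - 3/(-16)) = -64/15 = -4.27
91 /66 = 1.38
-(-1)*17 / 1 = 17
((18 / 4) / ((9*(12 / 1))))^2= 1 / 576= 0.00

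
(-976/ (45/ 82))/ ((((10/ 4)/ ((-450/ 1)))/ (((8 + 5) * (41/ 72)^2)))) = 109308706/ 81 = 1349490.20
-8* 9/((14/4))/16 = -9/7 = -1.29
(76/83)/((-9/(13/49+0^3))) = -988/36603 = -0.03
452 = 452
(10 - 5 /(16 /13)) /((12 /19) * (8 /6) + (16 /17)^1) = 30685 /9216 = 3.33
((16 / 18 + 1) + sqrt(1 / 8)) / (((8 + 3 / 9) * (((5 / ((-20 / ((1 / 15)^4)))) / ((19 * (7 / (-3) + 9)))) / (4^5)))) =-5953536000 - 787968000 * sqrt(2) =-7067891032.32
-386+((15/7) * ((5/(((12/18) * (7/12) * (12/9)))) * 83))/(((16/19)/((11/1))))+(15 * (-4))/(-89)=22017.53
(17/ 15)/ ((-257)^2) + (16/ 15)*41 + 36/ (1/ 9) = 364326301/ 990735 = 367.73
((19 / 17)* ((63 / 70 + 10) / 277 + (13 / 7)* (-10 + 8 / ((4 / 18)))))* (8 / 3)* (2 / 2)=1396348 / 9695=144.03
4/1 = 4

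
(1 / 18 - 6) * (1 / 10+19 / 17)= -2461 / 340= -7.24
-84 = -84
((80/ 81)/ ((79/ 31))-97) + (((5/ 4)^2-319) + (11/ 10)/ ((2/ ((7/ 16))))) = -847349057/ 2047680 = -413.81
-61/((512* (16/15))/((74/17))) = -33855/69632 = -0.49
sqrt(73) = 8.54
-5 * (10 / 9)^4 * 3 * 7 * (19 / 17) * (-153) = 6650000 / 243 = 27366.26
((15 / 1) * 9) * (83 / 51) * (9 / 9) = 3735 / 17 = 219.71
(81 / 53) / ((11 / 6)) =486 / 583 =0.83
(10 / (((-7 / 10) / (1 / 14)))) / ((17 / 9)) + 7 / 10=1331 / 8330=0.16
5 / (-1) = -5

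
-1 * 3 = -3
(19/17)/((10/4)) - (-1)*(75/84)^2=82917/66640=1.24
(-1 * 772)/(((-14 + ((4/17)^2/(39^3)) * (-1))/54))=357332673204/120002345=2977.71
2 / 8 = 1 / 4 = 0.25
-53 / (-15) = 53 / 15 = 3.53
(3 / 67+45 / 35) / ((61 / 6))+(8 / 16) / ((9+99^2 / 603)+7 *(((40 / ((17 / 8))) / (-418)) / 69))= 3575420435823 / 23730055699672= 0.15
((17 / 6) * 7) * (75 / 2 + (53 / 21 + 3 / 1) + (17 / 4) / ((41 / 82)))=9197 / 9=1021.89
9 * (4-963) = -8631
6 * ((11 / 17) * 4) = 264 / 17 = 15.53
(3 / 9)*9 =3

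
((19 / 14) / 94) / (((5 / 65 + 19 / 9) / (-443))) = -984789 / 336896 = -2.92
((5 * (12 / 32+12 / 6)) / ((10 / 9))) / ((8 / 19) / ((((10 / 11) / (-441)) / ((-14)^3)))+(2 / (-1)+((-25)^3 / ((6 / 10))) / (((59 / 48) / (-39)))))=958455 / 124362700384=0.00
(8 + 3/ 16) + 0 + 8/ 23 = 3141/ 368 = 8.54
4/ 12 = 1/ 3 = 0.33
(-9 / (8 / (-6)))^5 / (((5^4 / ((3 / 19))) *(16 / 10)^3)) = 43046721 / 49807360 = 0.86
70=70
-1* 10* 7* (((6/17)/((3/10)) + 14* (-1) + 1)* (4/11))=56280/187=300.96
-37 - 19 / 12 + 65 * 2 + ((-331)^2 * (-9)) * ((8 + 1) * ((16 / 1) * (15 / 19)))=-25558369237 / 228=-112098110.69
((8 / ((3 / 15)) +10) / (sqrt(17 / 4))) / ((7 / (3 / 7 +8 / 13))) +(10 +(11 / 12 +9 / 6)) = 16.03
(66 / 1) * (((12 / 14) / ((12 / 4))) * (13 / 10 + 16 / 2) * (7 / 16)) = 3069 / 40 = 76.72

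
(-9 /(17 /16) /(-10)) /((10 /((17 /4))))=0.36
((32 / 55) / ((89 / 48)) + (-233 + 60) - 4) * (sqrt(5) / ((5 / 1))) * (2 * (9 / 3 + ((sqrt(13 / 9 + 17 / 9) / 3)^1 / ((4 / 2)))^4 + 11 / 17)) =-52243592581 * sqrt(5) / 202212450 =-577.71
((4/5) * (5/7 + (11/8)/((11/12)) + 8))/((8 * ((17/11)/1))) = 1573/2380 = 0.66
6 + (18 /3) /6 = 7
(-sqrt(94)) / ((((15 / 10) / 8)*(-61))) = 16*sqrt(94) / 183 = 0.85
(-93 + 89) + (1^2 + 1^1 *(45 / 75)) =-12 / 5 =-2.40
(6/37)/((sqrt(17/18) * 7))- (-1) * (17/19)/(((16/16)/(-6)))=-102/19 + 18 * sqrt(34)/4403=-5.34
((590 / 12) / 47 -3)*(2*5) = -2755 / 141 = -19.54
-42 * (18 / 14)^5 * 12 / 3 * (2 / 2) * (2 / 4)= -708588 / 2401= -295.12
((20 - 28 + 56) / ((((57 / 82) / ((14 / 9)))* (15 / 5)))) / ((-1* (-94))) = 9184 / 24111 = 0.38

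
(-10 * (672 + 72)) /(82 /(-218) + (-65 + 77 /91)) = 10542480 /91439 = 115.30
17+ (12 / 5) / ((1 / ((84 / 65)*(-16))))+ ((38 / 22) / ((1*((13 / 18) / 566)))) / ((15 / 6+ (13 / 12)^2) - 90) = -2146724023 / 44440825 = -48.31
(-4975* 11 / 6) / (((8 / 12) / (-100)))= 1368125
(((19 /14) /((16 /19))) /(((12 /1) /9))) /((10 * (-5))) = -1083 /44800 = -0.02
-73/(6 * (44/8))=-73/33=-2.21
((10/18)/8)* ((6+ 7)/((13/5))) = 25/72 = 0.35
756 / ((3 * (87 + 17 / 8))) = 2.83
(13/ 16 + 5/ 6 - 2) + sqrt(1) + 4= 223/ 48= 4.65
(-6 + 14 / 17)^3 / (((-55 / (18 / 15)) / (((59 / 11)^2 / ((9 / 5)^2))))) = 3564544 / 132651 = 26.87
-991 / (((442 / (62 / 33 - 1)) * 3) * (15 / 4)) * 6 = -114956 / 109395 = -1.05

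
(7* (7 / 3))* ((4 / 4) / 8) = 49 / 24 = 2.04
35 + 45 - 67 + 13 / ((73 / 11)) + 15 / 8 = 9831 / 584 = 16.83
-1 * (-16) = 16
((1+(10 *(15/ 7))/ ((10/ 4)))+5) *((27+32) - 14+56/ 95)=441762/ 665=664.30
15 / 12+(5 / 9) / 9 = 425 / 324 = 1.31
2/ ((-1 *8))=-1/ 4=-0.25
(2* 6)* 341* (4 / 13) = 16368 / 13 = 1259.08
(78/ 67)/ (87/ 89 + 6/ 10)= 0.74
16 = 16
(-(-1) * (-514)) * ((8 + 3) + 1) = -6168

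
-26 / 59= -0.44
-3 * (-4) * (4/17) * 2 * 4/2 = 192/17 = 11.29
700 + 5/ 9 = 6305/ 9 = 700.56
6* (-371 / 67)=-2226 / 67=-33.22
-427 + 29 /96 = -40963 /96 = -426.70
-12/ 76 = -3/ 19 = -0.16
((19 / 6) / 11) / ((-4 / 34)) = -323 / 132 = -2.45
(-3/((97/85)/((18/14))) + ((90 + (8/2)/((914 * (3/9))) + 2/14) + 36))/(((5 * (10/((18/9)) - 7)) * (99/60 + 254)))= -10885076/226654177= -0.05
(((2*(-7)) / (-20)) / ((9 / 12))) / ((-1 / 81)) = -378 / 5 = -75.60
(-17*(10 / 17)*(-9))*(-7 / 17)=-630 / 17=-37.06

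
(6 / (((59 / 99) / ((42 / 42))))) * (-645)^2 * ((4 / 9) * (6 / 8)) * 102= 8402040900 / 59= 142407472.88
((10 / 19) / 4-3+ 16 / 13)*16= -6472 / 247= -26.20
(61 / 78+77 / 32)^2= 15832441 / 1557504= 10.17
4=4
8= 8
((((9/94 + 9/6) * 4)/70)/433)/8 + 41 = 23362963/569828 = 41.00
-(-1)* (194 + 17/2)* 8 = 1620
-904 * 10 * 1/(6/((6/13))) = -695.38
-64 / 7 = -9.14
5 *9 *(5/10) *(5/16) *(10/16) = 1125/256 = 4.39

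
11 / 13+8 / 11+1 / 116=26243 / 16588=1.58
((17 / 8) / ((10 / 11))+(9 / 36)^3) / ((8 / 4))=753 / 640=1.18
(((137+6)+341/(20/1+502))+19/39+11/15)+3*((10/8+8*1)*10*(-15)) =-68159029/16965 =-4017.63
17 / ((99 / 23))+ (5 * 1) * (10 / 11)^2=8801 / 1089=8.08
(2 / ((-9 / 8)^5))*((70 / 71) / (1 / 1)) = -4587520 / 4192479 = -1.09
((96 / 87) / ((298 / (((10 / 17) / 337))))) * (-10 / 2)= -800 / 24755009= -0.00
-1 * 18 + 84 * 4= 318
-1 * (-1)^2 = -1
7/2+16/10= 51/10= 5.10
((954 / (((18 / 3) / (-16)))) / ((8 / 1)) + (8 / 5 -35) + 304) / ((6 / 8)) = -316 / 5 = -63.20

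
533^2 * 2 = 568178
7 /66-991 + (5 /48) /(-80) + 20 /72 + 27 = -24421921 /25344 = -963.62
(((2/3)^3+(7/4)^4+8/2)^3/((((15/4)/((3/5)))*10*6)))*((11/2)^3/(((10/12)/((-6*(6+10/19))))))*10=-34845944466723334087/65357217792000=-533161.38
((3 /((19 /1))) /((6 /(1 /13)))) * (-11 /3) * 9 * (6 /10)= -99 /2470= -0.04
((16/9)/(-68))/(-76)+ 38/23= 110489/66861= 1.65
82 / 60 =41 / 30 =1.37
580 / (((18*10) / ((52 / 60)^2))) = 4901 / 2025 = 2.42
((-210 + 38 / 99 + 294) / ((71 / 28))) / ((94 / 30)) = 1169560 / 110121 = 10.62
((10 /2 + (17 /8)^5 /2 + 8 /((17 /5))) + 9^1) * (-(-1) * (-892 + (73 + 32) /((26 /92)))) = -19787.03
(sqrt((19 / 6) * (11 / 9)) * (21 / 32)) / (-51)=-7 * sqrt(1254) / 9792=-0.03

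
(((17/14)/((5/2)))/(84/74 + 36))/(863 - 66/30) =629/41395872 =0.00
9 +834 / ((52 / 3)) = 1485 / 26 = 57.12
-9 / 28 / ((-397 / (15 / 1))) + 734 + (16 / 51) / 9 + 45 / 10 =3768247015 / 5102244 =738.55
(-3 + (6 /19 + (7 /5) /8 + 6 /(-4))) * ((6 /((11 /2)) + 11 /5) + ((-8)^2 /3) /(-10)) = -52907 /11400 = -4.64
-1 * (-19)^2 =-361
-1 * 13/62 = -13/62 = -0.21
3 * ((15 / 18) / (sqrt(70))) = sqrt(70) / 28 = 0.30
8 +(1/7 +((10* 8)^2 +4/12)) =134578/21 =6408.48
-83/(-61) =1.36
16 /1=16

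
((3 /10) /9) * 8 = 4 /15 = 0.27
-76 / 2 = -38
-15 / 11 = -1.36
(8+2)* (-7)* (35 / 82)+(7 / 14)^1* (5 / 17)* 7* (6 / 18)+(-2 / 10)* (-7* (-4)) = -734671 / 20910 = -35.13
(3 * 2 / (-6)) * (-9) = 9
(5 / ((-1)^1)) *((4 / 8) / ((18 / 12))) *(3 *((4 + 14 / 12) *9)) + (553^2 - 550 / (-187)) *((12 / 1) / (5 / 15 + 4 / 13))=4865881983 / 850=5724567.04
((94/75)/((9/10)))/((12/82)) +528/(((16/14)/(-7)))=-1305916/405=-3224.48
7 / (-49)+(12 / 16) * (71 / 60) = 417 / 560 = 0.74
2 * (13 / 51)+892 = 45518 / 51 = 892.51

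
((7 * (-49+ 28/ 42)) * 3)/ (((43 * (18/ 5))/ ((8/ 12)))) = -5075/ 1161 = -4.37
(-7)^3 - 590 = -933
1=1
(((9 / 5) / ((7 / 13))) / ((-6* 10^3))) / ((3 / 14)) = -13 / 5000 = -0.00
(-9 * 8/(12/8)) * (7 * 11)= -3696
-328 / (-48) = 41 / 6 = 6.83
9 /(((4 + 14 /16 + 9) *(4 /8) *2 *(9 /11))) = 88 /111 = 0.79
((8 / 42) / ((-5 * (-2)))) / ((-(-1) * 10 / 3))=1 / 175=0.01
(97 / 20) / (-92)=-97 / 1840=-0.05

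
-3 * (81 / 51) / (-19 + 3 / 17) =81 / 320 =0.25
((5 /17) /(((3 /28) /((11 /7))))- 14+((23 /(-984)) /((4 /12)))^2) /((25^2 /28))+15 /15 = 485473381 /857310000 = 0.57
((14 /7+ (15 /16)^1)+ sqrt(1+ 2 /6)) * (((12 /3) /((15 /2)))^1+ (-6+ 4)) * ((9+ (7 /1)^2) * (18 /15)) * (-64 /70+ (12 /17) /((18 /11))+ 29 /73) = 56965744 * sqrt(3) /9772875+ 167336873 /6515250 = 35.78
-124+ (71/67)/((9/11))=-122.70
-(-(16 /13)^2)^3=16777216 /4826809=3.48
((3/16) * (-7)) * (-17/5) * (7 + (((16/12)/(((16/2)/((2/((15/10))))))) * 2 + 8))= 16541/240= 68.92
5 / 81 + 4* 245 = 79385 / 81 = 980.06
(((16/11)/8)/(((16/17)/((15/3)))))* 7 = 595/88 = 6.76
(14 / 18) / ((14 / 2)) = 1 / 9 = 0.11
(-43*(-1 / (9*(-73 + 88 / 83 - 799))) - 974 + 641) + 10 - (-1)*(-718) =-677269841 / 650592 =-1041.01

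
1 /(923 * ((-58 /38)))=-19 /26767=-0.00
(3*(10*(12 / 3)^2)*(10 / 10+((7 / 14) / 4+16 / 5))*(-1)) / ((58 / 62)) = -64356 / 29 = -2219.17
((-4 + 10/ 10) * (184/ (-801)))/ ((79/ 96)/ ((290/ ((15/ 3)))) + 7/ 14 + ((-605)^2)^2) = 341504/ 66391232623574807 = 0.00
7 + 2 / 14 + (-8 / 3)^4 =32722 / 567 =57.71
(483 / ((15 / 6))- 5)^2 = 885481 / 25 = 35419.24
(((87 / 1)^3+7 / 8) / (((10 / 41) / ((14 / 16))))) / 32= 1511924897 / 20480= 73824.46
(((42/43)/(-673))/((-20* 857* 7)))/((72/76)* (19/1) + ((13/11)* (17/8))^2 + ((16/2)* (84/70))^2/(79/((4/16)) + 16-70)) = 7608480/15509979395149849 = 0.00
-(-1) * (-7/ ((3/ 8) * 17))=-56/ 51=-1.10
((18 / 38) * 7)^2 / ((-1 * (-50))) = 3969 / 18050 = 0.22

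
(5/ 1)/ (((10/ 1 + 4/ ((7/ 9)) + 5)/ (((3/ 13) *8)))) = 280/ 611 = 0.46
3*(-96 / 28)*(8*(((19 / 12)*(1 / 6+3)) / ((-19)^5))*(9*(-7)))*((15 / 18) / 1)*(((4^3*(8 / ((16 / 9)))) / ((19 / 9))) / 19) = -155520 / 2476099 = -0.06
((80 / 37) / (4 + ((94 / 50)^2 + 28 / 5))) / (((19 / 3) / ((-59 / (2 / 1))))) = -4425000 / 5770927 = -0.77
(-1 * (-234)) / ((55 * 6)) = 39 / 55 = 0.71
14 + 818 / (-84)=179 / 42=4.26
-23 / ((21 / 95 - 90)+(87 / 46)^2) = 4623460 / 17328309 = 0.27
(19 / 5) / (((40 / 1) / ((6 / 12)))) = 19 / 400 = 0.05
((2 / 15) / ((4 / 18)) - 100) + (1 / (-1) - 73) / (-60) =-98.17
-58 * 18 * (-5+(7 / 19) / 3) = 96744 / 19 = 5091.79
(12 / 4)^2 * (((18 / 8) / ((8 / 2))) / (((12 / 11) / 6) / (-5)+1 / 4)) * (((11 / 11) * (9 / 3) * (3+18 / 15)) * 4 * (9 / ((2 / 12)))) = 3031182 / 47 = 64493.23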